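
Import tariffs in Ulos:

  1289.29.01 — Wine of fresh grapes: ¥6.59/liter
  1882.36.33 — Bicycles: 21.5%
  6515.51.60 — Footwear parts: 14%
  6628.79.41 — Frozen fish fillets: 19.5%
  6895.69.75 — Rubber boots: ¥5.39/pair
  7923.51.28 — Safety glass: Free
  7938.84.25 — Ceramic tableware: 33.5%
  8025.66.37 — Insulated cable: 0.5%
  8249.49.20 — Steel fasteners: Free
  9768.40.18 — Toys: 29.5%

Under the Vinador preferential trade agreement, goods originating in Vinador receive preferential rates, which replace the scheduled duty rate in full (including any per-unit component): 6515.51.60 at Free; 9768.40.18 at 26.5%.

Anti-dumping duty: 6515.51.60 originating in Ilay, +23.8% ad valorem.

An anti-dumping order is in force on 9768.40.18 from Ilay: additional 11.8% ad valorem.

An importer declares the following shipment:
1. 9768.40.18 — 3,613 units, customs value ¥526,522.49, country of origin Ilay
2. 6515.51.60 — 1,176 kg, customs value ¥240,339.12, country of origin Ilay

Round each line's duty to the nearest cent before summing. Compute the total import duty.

¥308,301.98

Line 1 (9768.40.18, Ilay, 3,613 units, ¥526,522.49):
Base rate for 9768.40.18 is 29.5%.
9768.40.18 has an FTA preferential rate, but origin Ilay is not Vinador; base rate stands.
Additional duty on 9768.40.18 from Ilay: +11.8%. Applied ad valorem rate: 29.5% + 11.8% = 41.3%.
Duty = ¥526,522.49 × 41.3% = ¥217,453.79.
Line 2 (6515.51.60, Ilay, 1,176 kg, ¥240,339.12):
Base rate for 6515.51.60 is 14%.
6515.51.60 has an FTA preferential rate, but origin Ilay is not Vinador; base rate stands.
Additional duty on 6515.51.60 from Ilay: +23.8%. Applied ad valorem rate: 14% + 23.8% = 37.8%.
Duty = ¥240,339.12 × 37.8% = ¥90,848.19.
Total = ¥217,453.79 + ¥90,848.19 = ¥308,301.98.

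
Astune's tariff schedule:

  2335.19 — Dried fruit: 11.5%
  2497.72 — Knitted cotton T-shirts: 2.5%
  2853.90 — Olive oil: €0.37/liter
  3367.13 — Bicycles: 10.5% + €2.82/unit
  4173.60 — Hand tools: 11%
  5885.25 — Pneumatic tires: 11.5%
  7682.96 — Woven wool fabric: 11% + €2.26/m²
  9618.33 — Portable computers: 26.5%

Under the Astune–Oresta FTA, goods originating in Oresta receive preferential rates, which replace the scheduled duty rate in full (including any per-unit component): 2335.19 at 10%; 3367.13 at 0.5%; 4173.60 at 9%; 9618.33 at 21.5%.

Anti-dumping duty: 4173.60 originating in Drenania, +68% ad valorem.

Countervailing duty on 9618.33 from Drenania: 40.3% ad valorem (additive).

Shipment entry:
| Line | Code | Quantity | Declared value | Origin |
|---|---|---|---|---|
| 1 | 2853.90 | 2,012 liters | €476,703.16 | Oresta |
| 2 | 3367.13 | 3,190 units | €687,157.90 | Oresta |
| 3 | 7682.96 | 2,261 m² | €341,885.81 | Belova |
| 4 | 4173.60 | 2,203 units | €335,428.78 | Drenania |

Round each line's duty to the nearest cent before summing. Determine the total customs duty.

€311,886.27

Line 1 (2853.90, Oresta, 2,012 liters, €476,703.16):
Base rate for 2853.90 is €0.37/liter.
Origin Oresta is the FTA partner but 2853.90 is not on the preference list; base rate stands.
Duty = 2,012 × €0.37 = €744.44.
Line 2 (3367.13, Oresta, 3,190 units, €687,157.90):
Base rate for 3367.13 is 10.5% + €2.82/unit.
Origin Oresta qualifies under the Astune–Oresta agreement and 3367.13 is covered: preferential rate 0.5% applies instead.
Duty = €687,157.90 × 0.5% = €3,435.79.
Line 3 (7682.96, Belova, 2,261 m², €341,885.81):
Base rate for 7682.96 is 11% + €2.26/m².
Duty = €341,885.81 × 11% + 2,261 × €2.26 = €42,717.30.
Line 4 (4173.60, Drenania, 2,203 units, €335,428.78):
Base rate for 4173.60 is 11%.
4173.60 has an FTA preferential rate, but origin Drenania is not Oresta; base rate stands.
Additional duty on 4173.60 from Drenania: +68%. Applied ad valorem rate: 11% + 68% = 79%.
Duty = €335,428.78 × 79% = €264,988.74.
Total = €744.44 + €3,435.79 + €42,717.30 + €264,988.74 = €311,886.27.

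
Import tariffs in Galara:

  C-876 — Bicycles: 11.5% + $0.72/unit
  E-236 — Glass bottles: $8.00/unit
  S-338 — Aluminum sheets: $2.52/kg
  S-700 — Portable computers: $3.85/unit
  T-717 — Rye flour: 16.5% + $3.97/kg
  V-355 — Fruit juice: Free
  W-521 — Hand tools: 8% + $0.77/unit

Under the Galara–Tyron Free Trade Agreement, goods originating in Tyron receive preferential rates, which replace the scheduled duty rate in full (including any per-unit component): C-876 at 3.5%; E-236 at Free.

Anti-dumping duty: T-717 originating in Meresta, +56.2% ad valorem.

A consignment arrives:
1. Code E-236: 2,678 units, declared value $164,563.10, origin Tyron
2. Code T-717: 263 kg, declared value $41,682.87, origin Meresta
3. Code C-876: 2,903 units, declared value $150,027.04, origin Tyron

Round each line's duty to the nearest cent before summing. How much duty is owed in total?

$36,598.51

Line 1 (E-236, Tyron, 2,678 units, $164,563.10):
Base rate for E-236 is $8.00/unit.
Origin Tyron qualifies under the Galara–Tyron agreement and E-236 is covered: preferential rate Free applies instead.
Duty = $164,563.10 × 0% = $0.00.
Line 2 (T-717, Meresta, 263 kg, $41,682.87):
Base rate for T-717 is 16.5% + $3.97/kg.
Additional duty on T-717 from Meresta: +56.2%. Applied ad valorem rate: 16.5% + 56.2% = 72.7%.
Duty = $41,682.87 × 72.7% + 263 × $3.97 = $31,347.56.
Line 3 (C-876, Tyron, 2,903 units, $150,027.04):
Base rate for C-876 is 11.5% + $0.72/unit.
Origin Tyron qualifies under the Galara–Tyron agreement and C-876 is covered: preferential rate 3.5% applies instead.
Duty = $150,027.04 × 3.5% = $5,250.95.
Total = $0.00 + $31,347.56 + $5,250.95 = $36,598.51.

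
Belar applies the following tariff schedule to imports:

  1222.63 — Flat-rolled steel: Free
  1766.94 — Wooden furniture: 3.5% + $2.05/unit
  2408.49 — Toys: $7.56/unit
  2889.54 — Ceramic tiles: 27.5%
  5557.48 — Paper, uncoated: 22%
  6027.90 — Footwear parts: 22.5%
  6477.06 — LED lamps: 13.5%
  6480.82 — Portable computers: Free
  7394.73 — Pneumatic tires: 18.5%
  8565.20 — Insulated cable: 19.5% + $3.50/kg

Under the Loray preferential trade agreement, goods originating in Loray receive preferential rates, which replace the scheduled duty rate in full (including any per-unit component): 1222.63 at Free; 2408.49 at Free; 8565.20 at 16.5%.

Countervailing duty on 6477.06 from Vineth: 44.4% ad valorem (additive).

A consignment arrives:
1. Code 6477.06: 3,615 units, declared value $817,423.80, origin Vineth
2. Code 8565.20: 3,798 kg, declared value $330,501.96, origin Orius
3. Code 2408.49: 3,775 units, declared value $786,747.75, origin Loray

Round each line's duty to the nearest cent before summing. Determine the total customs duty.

Line 1 (6477.06, Vineth, 3,615 units, $817,423.80):
Base rate for 6477.06 is 13.5%.
Additional duty on 6477.06 from Vineth: +44.4%. Applied ad valorem rate: 13.5% + 44.4% = 57.9%.
Duty = $817,423.80 × 57.9% = $473,288.38.
Line 2 (8565.20, Orius, 3,798 kg, $330,501.96):
Base rate for 8565.20 is 19.5% + $3.50/kg.
8565.20 has an FTA preferential rate, but origin Orius is not Loray; base rate stands.
Duty = $330,501.96 × 19.5% + 3,798 × $3.50 = $77,740.88.
Line 3 (2408.49, Loray, 3,775 units, $786,747.75):
Base rate for 2408.49 is $7.56/unit.
Origin Loray qualifies under the Belar–Loray agreement and 2408.49 is covered: preferential rate Free applies instead.
Duty = $786,747.75 × 0% = $0.00.
Total = $473,288.38 + $77,740.88 + $0.00 = $551,029.26.

$551,029.26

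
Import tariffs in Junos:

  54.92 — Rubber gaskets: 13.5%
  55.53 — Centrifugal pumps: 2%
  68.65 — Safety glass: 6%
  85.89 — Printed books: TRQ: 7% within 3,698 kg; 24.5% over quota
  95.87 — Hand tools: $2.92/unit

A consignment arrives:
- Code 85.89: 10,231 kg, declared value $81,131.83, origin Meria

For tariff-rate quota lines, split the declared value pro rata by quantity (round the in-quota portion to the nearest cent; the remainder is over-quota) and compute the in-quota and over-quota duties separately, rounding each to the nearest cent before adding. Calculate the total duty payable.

Line 1 (85.89, Meria, 10,231 kg, $81,131.83):
Code 85.89 is under a tariff-rate quota (threshold 3,698 kg). In-quota: 3,698 kg at 7%; over-quota: 6,533 kg at 24.5%.
Pro-rata value split: in-quota = $81,131.83 × 3,698/10,231 = $29,325.14; over-quota = $81,131.83 − $29,325.14 = $51,806.69.
In-quota duty = $29,325.14 × 7% = $2,052.76. Over-quota duty = $51,806.69 × 24.5% = $12,692.64.
Line duty = $2,052.76 + $12,692.64 = $14,745.40.

$14,745.40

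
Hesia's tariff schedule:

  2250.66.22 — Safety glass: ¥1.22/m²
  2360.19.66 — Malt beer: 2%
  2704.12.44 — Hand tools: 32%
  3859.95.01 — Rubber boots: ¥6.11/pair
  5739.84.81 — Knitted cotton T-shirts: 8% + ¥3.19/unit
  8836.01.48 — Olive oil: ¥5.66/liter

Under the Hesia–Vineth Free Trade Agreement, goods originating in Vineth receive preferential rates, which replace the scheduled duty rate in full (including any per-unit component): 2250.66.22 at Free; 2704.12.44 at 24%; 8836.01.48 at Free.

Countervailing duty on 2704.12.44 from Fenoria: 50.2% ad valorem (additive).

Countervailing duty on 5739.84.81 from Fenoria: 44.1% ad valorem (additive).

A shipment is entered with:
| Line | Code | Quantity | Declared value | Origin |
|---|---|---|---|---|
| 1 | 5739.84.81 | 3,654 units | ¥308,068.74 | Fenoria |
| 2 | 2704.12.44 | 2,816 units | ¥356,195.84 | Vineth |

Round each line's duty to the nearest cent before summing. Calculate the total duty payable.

¥257,647.07

Line 1 (5739.84.81, Fenoria, 3,654 units, ¥308,068.74):
Base rate for 5739.84.81 is 8% + ¥3.19/unit.
Additional duty on 5739.84.81 from Fenoria: +44.1%. Applied ad valorem rate: 8% + 44.1% = 52.1%.
Duty = ¥308,068.74 × 52.1% + 3,654 × ¥3.19 = ¥172,160.07.
Line 2 (2704.12.44, Vineth, 2,816 units, ¥356,195.84):
Base rate for 2704.12.44 is 32%.
Origin Vineth qualifies under the Hesia–Vineth agreement and 2704.12.44 is covered: preferential rate 24% applies instead.
The additional-duty order on 2704.12.44 targets Fenoria, not Vineth; it does not apply.
Duty = ¥356,195.84 × 24% = ¥85,487.00.
Total = ¥172,160.07 + ¥85,487.00 = ¥257,647.07.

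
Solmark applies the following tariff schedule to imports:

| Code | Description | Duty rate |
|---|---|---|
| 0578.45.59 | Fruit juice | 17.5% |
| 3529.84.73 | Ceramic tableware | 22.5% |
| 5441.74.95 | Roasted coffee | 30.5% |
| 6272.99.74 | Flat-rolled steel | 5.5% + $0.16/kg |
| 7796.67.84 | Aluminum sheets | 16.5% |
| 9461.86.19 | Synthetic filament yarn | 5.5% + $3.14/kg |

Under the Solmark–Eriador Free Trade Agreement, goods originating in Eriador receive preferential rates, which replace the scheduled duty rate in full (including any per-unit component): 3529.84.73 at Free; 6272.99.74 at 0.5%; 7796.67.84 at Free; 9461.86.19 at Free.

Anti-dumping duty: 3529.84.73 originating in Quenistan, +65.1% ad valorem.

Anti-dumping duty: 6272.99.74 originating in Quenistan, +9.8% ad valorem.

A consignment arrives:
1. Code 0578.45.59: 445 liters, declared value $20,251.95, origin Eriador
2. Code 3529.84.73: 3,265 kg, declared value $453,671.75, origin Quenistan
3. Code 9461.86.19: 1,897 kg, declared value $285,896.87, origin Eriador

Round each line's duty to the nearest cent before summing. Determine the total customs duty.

Line 1 (0578.45.59, Eriador, 445 liters, $20,251.95):
Base rate for 0578.45.59 is 17.5%.
Origin Eriador is the FTA partner but 0578.45.59 is not on the preference list; base rate stands.
Duty = $20,251.95 × 17.5% = $3,544.09.
Line 2 (3529.84.73, Quenistan, 3,265 kg, $453,671.75):
Base rate for 3529.84.73 is 22.5%.
3529.84.73 has an FTA preferential rate, but origin Quenistan is not Eriador; base rate stands.
Additional duty on 3529.84.73 from Quenistan: +65.1%. Applied ad valorem rate: 22.5% + 65.1% = 87.6%.
Duty = $453,671.75 × 87.6% = $397,416.45.
Line 3 (9461.86.19, Eriador, 1,897 kg, $285,896.87):
Base rate for 9461.86.19 is 5.5% + $3.14/kg.
Origin Eriador qualifies under the Solmark–Eriador agreement and 9461.86.19 is covered: preferential rate Free applies instead.
Duty = $285,896.87 × 0% = $0.00.
Total = $3,544.09 + $397,416.45 + $0.00 = $400,960.54.

$400,960.54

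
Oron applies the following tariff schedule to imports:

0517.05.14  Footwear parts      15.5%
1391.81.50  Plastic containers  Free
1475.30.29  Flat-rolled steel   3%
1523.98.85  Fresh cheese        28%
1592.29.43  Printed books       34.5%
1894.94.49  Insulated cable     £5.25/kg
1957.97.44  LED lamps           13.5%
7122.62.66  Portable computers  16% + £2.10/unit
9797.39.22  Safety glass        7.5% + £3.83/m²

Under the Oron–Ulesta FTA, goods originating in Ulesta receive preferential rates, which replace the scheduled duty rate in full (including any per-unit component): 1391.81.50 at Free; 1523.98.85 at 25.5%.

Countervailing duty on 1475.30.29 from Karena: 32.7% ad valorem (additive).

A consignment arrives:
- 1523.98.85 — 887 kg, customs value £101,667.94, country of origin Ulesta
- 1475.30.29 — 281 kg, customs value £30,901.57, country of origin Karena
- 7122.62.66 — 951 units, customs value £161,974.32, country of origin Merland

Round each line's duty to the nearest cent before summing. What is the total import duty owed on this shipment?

£64,870.17

Line 1 (1523.98.85, Ulesta, 887 kg, £101,667.94):
Base rate for 1523.98.85 is 28%.
Origin Ulesta qualifies under the Oron–Ulesta agreement and 1523.98.85 is covered: preferential rate 25.5% applies instead.
Duty = £101,667.94 × 25.5% = £25,925.32.
Line 2 (1475.30.29, Karena, 281 kg, £30,901.57):
Base rate for 1475.30.29 is 3%.
Additional duty on 1475.30.29 from Karena: +32.7%. Applied ad valorem rate: 3% + 32.7% = 35.7%.
Duty = £30,901.57 × 35.7% = £11,031.86.
Line 3 (7122.62.66, Merland, 951 units, £161,974.32):
Base rate for 7122.62.66 is 16% + £2.10/unit.
Duty = £161,974.32 × 16% + 951 × £2.10 = £27,912.99.
Total = £25,925.32 + £11,031.86 + £27,912.99 = £64,870.17.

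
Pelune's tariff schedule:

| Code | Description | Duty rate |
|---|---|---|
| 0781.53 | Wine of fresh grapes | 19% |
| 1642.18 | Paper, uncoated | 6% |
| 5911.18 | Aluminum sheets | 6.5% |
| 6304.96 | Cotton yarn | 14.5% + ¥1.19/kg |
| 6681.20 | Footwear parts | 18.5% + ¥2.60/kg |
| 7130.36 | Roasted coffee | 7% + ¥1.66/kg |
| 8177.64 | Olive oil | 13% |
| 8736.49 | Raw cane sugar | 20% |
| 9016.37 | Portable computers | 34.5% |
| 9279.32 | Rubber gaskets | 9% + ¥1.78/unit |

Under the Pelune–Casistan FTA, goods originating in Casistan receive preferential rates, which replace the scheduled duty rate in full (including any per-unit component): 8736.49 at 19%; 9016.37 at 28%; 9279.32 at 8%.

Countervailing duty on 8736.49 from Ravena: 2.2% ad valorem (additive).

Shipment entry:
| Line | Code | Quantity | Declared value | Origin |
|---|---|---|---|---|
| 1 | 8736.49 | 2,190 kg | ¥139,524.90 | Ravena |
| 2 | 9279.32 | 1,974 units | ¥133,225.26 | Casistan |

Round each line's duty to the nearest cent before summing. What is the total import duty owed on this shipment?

Line 1 (8736.49, Ravena, 2,190 kg, ¥139,524.90):
Base rate for 8736.49 is 20%.
8736.49 has an FTA preferential rate, but origin Ravena is not Casistan; base rate stands.
Additional duty on 8736.49 from Ravena: +2.2%. Applied ad valorem rate: 20% + 2.2% = 22.2%.
Duty = ¥139,524.90 × 22.2% = ¥30,974.53.
Line 2 (9279.32, Casistan, 1,974 units, ¥133,225.26):
Base rate for 9279.32 is 9% + ¥1.78/unit.
Origin Casistan qualifies under the Pelune–Casistan agreement and 9279.32 is covered: preferential rate 8% applies instead.
Duty = ¥133,225.26 × 8% = ¥10,658.02.
Total = ¥30,974.53 + ¥10,658.02 = ¥41,632.55.

¥41,632.55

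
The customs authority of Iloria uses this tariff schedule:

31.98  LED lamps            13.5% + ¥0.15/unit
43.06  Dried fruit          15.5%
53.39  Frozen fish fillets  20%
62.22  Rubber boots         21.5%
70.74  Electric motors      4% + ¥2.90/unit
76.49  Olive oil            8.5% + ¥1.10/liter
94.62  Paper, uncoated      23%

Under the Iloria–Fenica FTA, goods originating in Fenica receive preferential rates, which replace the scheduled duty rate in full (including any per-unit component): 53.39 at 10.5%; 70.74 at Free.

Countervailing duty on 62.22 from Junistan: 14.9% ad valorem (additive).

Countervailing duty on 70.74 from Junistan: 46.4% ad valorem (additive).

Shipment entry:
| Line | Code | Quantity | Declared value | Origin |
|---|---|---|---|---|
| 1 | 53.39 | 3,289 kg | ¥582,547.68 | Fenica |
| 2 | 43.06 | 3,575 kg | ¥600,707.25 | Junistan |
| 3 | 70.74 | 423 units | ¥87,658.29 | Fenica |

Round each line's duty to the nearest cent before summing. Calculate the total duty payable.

Line 1 (53.39, Fenica, 3,289 kg, ¥582,547.68):
Base rate for 53.39 is 20%.
Origin Fenica qualifies under the Iloria–Fenica agreement and 53.39 is covered: preferential rate 10.5% applies instead.
Duty = ¥582,547.68 × 10.5% = ¥61,167.51.
Line 2 (43.06, Junistan, 3,575 kg, ¥600,707.25):
Base rate for 43.06 is 15.5%.
Duty = ¥600,707.25 × 15.5% = ¥93,109.62.
Line 3 (70.74, Fenica, 423 units, ¥87,658.29):
Base rate for 70.74 is 4% + ¥2.90/unit.
Origin Fenica qualifies under the Iloria–Fenica agreement and 70.74 is covered: preferential rate Free applies instead.
The additional-duty order on 70.74 targets Junistan, not Fenica; it does not apply.
Duty = ¥87,658.29 × 0% = ¥0.00.
Total = ¥61,167.51 + ¥93,109.62 + ¥0.00 = ¥154,277.13.

¥154,277.13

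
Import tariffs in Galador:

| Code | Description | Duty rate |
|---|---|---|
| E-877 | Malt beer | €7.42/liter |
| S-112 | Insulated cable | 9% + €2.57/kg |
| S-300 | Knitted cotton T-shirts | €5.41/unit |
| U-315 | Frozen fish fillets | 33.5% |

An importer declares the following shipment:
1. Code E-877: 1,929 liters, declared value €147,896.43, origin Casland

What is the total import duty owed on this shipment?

Line 1 (E-877, Casland, 1,929 liters, €147,896.43):
Base rate for E-877 is €7.42/liter.
Duty = 1,929 × €7.42 = €14,313.18.

€14,313.18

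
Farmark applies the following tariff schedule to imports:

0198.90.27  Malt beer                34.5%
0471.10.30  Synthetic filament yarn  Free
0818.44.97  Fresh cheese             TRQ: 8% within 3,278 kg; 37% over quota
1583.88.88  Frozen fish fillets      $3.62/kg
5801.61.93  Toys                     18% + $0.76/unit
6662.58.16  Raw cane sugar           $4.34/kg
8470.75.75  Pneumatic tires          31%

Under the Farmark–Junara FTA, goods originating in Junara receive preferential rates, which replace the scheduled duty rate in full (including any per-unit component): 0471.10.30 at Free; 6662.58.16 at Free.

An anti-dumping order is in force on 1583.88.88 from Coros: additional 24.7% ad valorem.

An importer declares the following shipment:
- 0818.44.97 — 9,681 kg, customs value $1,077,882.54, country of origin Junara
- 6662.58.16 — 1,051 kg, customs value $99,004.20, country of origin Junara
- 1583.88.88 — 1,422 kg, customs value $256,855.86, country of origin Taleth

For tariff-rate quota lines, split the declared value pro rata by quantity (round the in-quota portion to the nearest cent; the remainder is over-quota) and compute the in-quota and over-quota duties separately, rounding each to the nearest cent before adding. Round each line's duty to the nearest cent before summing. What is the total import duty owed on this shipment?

$298,122.15

Line 1 (0818.44.97, Junara, 9,681 kg, $1,077,882.54):
Code 0818.44.97 is under a tariff-rate quota (threshold 3,278 kg). In-quota: 3,278 kg at 8%; over-quota: 6,403 kg at 37%.
Pro-rata value split: in-quota = $1,077,882.54 × 3,278/9,681 = $364,972.52; over-quota = $1,077,882.54 − $364,972.52 = $712,910.02.
In-quota duty = $364,972.52 × 8% = $29,197.80. Over-quota duty = $712,910.02 × 37% = $263,776.71.
Line duty = $29,197.80 + $263,776.71 = $292,974.51.
Line 2 (6662.58.16, Junara, 1,051 kg, $99,004.20):
Base rate for 6662.58.16 is $4.34/kg.
Origin Junara qualifies under the Farmark–Junara agreement and 6662.58.16 is covered: preferential rate Free applies instead.
Duty = $99,004.20 × 0% = $0.00.
Line 3 (1583.88.88, Taleth, 1,422 kg, $256,855.86):
Base rate for 1583.88.88 is $3.62/kg.
The additional-duty order on 1583.88.88 targets Coros, not Taleth; it does not apply.
Duty = 1,422 × $3.62 = $5,147.64.
Total = $292,974.51 + $0.00 + $5,147.64 = $298,122.15.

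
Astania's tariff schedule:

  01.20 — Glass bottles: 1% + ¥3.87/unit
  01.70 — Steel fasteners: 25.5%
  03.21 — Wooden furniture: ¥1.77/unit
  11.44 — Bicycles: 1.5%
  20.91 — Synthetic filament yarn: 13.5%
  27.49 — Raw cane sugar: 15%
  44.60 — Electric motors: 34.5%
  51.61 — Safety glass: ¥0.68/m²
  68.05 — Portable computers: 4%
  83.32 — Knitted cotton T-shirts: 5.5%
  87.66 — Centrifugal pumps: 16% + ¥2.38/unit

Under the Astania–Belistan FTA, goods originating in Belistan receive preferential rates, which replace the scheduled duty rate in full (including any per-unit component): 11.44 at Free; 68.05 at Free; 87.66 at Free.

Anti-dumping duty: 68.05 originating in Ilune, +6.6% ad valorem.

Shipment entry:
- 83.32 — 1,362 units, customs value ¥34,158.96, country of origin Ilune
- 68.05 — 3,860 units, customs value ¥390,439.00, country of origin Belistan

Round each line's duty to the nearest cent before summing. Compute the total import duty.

¥1,878.74

Line 1 (83.32, Ilune, 1,362 units, ¥34,158.96):
Base rate for 83.32 is 5.5%.
Duty = ¥34,158.96 × 5.5% = ¥1,878.74.
Line 2 (68.05, Belistan, 3,860 units, ¥390,439.00):
Base rate for 68.05 is 4%.
Origin Belistan qualifies under the Astania–Belistan agreement and 68.05 is covered: preferential rate Free applies instead.
The additional-duty order on 68.05 targets Ilune, not Belistan; it does not apply.
Duty = ¥390,439.00 × 0% = ¥0.00.
Total = ¥1,878.74 + ¥0.00 = ¥1,878.74.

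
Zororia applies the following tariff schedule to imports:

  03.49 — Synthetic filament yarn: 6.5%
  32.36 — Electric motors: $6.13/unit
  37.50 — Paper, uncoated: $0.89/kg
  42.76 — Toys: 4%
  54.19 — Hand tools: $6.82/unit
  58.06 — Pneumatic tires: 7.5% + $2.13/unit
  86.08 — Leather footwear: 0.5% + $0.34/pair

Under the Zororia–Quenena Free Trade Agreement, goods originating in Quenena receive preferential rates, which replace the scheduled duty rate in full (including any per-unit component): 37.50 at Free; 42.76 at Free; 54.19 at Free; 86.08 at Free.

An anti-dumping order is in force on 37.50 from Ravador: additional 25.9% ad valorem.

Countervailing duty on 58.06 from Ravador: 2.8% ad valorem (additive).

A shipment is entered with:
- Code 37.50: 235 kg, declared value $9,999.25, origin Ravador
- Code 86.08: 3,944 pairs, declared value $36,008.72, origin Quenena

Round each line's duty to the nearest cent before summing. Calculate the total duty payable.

Line 1 (37.50, Ravador, 235 kg, $9,999.25):
Base rate for 37.50 is $0.89/kg.
37.50 has an FTA preferential rate, but origin Ravador is not Quenena; base rate stands.
Additional duty on 37.50 from Ravador: +25.9% ad valorem. Applied ad valorem rate = 25.9%.
Duty = $9,999.25 × 25.9% + 235 × $0.89 = $2,798.96.
Line 2 (86.08, Quenena, 3,944 pairs, $36,008.72):
Base rate for 86.08 is 0.5% + $0.34/pair.
Origin Quenena qualifies under the Zororia–Quenena agreement and 86.08 is covered: preferential rate Free applies instead.
Duty = $36,008.72 × 0% = $0.00.
Total = $2,798.96 + $0.00 = $2,798.96.

$2,798.96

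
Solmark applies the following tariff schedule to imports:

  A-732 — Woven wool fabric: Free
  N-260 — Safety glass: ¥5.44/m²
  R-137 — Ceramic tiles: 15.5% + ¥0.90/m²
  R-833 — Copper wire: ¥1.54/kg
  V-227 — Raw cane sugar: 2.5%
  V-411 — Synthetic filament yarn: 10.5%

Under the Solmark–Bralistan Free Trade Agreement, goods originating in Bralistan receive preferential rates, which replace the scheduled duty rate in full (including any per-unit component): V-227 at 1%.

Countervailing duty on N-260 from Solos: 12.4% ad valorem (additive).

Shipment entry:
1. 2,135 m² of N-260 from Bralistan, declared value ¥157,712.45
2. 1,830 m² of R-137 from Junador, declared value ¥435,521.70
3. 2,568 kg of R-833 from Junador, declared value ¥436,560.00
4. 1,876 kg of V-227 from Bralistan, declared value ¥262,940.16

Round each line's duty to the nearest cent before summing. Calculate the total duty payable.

¥87,351.38

Line 1 (N-260, Bralistan, 2,135 m², ¥157,712.45):
Base rate for N-260 is ¥5.44/m².
Origin Bralistan is the FTA partner but N-260 is not on the preference list; base rate stands.
The additional-duty order on N-260 targets Solos, not Bralistan; it does not apply.
Duty = 2,135 × ¥5.44 = ¥11,614.40.
Line 2 (R-137, Junador, 1,830 m², ¥435,521.70):
Base rate for R-137 is 15.5% + ¥0.90/m².
Duty = ¥435,521.70 × 15.5% + 1,830 × ¥0.90 = ¥69,152.86.
Line 3 (R-833, Junador, 2,568 kg, ¥436,560.00):
Base rate for R-833 is ¥1.54/kg.
Duty = 2,568 × ¥1.54 = ¥3,954.72.
Line 4 (V-227, Bralistan, 1,876 kg, ¥262,940.16):
Base rate for V-227 is 2.5%.
Origin Bralistan qualifies under the Solmark–Bralistan agreement and V-227 is covered: preferential rate 1% applies instead.
Duty = ¥262,940.16 × 1% = ¥2,629.40.
Total = ¥11,614.40 + ¥69,152.86 + ¥3,954.72 + ¥2,629.40 = ¥87,351.38.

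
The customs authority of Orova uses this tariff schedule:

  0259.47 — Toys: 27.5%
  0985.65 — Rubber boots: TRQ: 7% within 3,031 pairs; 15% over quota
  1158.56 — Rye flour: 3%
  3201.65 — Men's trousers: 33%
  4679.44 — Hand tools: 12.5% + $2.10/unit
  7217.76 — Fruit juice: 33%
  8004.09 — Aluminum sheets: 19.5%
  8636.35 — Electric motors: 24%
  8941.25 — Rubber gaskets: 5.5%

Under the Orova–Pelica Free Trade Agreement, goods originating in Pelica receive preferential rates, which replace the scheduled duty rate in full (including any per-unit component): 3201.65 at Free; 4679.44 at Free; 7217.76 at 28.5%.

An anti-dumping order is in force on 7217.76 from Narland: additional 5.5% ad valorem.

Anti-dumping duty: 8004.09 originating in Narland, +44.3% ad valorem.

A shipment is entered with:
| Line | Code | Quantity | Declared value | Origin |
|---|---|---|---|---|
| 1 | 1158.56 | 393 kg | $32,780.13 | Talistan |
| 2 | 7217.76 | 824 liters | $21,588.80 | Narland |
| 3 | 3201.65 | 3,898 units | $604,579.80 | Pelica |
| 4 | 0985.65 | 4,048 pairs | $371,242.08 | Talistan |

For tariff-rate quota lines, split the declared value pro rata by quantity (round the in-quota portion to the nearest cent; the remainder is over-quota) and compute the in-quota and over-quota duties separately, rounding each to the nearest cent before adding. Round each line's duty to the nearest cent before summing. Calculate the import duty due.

$42,743.56

Line 1 (1158.56, Talistan, 393 kg, $32,780.13):
Base rate for 1158.56 is 3%.
Duty = $32,780.13 × 3% = $983.40.
Line 2 (7217.76, Narland, 824 liters, $21,588.80):
Base rate for 7217.76 is 33%.
7217.76 has an FTA preferential rate, but origin Narland is not Pelica; base rate stands.
Additional duty on 7217.76 from Narland: +5.5%. Applied ad valorem rate: 33% + 5.5% = 38.5%.
Duty = $21,588.80 × 38.5% = $8,311.69.
Line 3 (3201.65, Pelica, 3,898 units, $604,579.80):
Base rate for 3201.65 is 33%.
Origin Pelica qualifies under the Orova–Pelica agreement and 3201.65 is covered: preferential rate Free applies instead.
Duty = $604,579.80 × 0% = $0.00.
Line 4 (0985.65, Talistan, 4,048 pairs, $371,242.08):
Code 0985.65 is under a tariff-rate quota (threshold 3,031 pairs). In-quota: 3,031 pairs at 7%; over-quota: 1,017 pairs at 15%.
Pro-rata value split: in-quota = $371,242.08 × 3,031/4,048 = $277,973.01; over-quota = $371,242.08 − $277,973.01 = $93,269.07.
In-quota duty = $277,973.01 × 7% = $19,458.11. Over-quota duty = $93,269.07 × 15% = $13,990.36.
Line duty = $19,458.11 + $13,990.36 = $33,448.47.
Total = $983.40 + $8,311.69 + $0.00 + $33,448.47 = $42,743.56.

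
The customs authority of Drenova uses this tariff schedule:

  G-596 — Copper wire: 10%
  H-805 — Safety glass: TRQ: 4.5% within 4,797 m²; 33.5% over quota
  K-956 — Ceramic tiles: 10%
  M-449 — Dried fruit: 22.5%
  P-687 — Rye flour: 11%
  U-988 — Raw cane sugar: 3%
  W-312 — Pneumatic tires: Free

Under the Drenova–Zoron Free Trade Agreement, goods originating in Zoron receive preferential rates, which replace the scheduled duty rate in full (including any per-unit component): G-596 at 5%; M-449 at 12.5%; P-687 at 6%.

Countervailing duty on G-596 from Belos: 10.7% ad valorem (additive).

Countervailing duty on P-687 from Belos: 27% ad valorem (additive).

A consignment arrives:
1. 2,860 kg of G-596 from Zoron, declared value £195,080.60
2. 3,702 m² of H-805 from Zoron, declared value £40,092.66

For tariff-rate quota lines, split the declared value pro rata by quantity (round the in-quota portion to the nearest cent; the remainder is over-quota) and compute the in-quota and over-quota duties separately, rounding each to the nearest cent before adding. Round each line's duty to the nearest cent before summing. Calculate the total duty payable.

Line 1 (G-596, Zoron, 2,860 kg, £195,080.60):
Base rate for G-596 is 10%.
Origin Zoron qualifies under the Drenova–Zoron agreement and G-596 is covered: preferential rate 5% applies instead.
The additional-duty order on G-596 targets Belos, not Zoron; it does not apply.
Duty = £195,080.60 × 5% = £9,754.03.
Line 2 (H-805, Zoron, 3,702 m², £40,092.66):
Code H-805 is under a tariff-rate quota (threshold 4,797 m²). Quantity 3,702 m² is within the quota, so the in-quota rate 4.5% applies to the full value.
Duty = £40,092.66 × 4.5% = £1,804.17.
Total = £9,754.03 + £1,804.17 = £11,558.20.

£11,558.20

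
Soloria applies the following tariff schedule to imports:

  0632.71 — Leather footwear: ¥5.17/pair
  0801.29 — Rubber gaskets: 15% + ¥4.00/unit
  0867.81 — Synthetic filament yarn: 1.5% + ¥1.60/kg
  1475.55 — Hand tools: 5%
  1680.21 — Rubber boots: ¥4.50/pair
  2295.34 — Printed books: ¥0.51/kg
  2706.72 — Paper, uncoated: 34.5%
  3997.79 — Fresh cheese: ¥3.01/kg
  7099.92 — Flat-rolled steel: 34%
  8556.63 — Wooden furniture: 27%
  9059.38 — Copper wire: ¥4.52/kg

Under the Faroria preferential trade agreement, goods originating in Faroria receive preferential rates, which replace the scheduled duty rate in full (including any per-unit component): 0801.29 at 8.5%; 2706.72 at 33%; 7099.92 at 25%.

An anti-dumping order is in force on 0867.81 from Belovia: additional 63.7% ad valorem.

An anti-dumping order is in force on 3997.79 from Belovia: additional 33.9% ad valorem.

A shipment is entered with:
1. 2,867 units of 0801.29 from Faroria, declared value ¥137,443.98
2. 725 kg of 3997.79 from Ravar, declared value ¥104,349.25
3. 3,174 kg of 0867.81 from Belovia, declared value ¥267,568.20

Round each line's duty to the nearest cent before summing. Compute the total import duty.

¥193,397.86

Line 1 (0801.29, Faroria, 2,867 units, ¥137,443.98):
Base rate for 0801.29 is 15% + ¥4.00/unit.
Origin Faroria qualifies under the Soloria–Faroria agreement and 0801.29 is covered: preferential rate 8.5% applies instead.
Duty = ¥137,443.98 × 8.5% = ¥11,682.74.
Line 2 (3997.79, Ravar, 725 kg, ¥104,349.25):
Base rate for 3997.79 is ¥3.01/kg.
The additional-duty order on 3997.79 targets Belovia, not Ravar; it does not apply.
Duty = 725 × ¥3.01 = ¥2,182.25.
Line 3 (0867.81, Belovia, 3,174 kg, ¥267,568.20):
Base rate for 0867.81 is 1.5% + ¥1.60/kg.
Additional duty on 0867.81 from Belovia: +63.7%. Applied ad valorem rate: 1.5% + 63.7% = 65.2%.
Duty = ¥267,568.20 × 65.2% + 3,174 × ¥1.60 = ¥179,532.87.
Total = ¥11,682.74 + ¥2,182.25 + ¥179,532.87 = ¥193,397.86.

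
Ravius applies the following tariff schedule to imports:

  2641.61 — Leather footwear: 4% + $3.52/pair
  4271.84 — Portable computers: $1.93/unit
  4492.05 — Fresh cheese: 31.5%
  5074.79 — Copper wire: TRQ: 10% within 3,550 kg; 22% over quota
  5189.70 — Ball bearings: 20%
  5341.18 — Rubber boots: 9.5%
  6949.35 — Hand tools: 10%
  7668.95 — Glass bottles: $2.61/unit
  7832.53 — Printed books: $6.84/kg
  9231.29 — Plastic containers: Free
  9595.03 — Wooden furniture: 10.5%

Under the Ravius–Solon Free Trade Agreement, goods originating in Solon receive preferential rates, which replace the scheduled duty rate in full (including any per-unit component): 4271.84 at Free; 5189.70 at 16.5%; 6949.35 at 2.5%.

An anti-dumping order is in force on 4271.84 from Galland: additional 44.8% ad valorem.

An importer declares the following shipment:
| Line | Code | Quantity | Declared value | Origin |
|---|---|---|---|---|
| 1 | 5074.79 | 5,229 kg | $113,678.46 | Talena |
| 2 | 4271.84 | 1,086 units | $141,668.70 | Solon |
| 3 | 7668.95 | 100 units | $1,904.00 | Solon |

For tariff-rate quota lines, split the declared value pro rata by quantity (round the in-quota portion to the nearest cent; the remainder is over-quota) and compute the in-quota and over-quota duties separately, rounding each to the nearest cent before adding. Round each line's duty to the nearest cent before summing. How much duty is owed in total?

$16,009.02

Line 1 (5074.79, Talena, 5,229 kg, $113,678.46):
Code 5074.79 is under a tariff-rate quota (threshold 3,550 kg). In-quota: 3,550 kg at 10%; over-quota: 1,679 kg at 22%.
Pro-rata value split: in-quota = $113,678.46 × 3,550/5,229 = $77,177.00; over-quota = $113,678.46 − $77,177.00 = $36,501.46.
In-quota duty = $77,177.00 × 10% = $7,717.70. Over-quota duty = $36,501.46 × 22% = $8,030.32.
Line duty = $7,717.70 + $8,030.32 = $15,748.02.
Line 2 (4271.84, Solon, 1,086 units, $141,668.70):
Base rate for 4271.84 is $1.93/unit.
Origin Solon qualifies under the Ravius–Solon agreement and 4271.84 is covered: preferential rate Free applies instead.
The additional-duty order on 4271.84 targets Galland, not Solon; it does not apply.
Duty = $141,668.70 × 0% = $0.00.
Line 3 (7668.95, Solon, 100 units, $1,904.00):
Base rate for 7668.95 is $2.61/unit.
Origin Solon is the FTA partner but 7668.95 is not on the preference list; base rate stands.
Duty = 100 × $2.61 = $261.00.
Total = $15,748.02 + $0.00 + $261.00 = $16,009.02.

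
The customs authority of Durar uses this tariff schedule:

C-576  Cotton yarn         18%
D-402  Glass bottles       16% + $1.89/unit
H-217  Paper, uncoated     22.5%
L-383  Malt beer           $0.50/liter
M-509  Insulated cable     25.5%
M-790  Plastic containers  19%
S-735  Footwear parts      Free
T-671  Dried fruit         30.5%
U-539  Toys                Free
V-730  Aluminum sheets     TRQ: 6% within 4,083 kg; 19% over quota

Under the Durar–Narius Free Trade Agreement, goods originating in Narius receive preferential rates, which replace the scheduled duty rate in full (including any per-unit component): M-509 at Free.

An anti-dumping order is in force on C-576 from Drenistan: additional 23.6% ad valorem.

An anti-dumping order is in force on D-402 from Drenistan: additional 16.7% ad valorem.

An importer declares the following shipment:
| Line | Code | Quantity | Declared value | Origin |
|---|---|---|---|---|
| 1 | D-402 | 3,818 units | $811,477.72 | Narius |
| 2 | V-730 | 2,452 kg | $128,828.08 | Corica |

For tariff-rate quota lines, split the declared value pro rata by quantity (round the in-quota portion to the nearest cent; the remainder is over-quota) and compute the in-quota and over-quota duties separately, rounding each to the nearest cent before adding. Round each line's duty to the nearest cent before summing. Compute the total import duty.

Line 1 (D-402, Narius, 3,818 units, $811,477.72):
Base rate for D-402 is 16% + $1.89/unit.
Origin Narius is the FTA partner but D-402 is not on the preference list; base rate stands.
The additional-duty order on D-402 targets Drenistan, not Narius; it does not apply.
Duty = $811,477.72 × 16% + 3,818 × $1.89 = $137,052.46.
Line 2 (V-730, Corica, 2,452 kg, $128,828.08):
Code V-730 is under a tariff-rate quota (threshold 4,083 kg). Quantity 2,452 kg is within the quota, so the in-quota rate 6% applies to the full value.
Duty = $128,828.08 × 6% = $7,729.68.
Total = $137,052.46 + $7,729.68 = $144,782.14.

$144,782.14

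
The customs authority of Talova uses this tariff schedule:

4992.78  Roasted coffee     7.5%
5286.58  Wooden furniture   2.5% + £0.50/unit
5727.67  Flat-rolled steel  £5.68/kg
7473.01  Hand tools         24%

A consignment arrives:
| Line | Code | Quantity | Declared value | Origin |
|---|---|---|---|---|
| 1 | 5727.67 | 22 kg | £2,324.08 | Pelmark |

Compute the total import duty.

£124.96

Line 1 (5727.67, Pelmark, 22 kg, £2,324.08):
Base rate for 5727.67 is £5.68/kg.
Duty = 22 × £5.68 = £124.96.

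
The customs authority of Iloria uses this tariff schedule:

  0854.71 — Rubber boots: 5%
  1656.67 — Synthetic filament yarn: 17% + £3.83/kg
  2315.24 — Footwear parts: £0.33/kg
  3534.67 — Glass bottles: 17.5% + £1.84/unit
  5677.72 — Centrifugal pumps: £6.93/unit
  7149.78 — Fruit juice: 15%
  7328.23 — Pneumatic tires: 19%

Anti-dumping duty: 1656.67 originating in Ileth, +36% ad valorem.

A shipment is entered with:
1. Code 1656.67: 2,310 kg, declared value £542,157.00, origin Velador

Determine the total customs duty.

£101,013.99

Line 1 (1656.67, Velador, 2,310 kg, £542,157.00):
Base rate for 1656.67 is 17% + £3.83/kg.
The additional-duty order on 1656.67 targets Ileth, not Velador; it does not apply.
Duty = £542,157.00 × 17% + 2,310 × £3.83 = £101,013.99.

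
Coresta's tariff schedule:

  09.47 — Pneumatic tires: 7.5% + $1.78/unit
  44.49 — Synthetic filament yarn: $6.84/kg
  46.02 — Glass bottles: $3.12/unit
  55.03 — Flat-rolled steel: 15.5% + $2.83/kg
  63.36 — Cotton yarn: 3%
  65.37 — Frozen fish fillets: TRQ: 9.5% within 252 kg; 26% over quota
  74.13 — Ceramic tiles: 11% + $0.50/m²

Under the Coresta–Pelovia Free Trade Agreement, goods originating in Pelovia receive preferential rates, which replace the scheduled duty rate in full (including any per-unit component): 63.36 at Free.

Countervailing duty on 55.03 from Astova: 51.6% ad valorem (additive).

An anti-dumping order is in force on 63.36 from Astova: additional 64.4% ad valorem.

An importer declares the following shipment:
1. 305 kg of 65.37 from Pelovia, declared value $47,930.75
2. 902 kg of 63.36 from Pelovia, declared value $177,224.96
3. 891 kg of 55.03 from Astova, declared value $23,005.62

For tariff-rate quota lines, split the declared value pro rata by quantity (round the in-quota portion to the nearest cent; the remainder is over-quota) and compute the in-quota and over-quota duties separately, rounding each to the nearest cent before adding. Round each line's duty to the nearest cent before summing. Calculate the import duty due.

$23,886.00

Line 1 (65.37, Pelovia, 305 kg, $47,930.75):
Code 65.37 is under a tariff-rate quota (threshold 252 kg). In-quota: 252 kg at 9.5%; over-quota: 53 kg at 26%.
Pro-rata value split: in-quota = $47,930.75 × 252/305 = $39,601.80; over-quota = $47,930.75 − $39,601.80 = $8,328.95.
In-quota duty = $39,601.80 × 9.5% = $3,762.17. Over-quota duty = $8,328.95 × 26% = $2,165.53.
Line duty = $3,762.17 + $2,165.53 = $5,927.70.
Line 2 (63.36, Pelovia, 902 kg, $177,224.96):
Base rate for 63.36 is 3%.
Origin Pelovia qualifies under the Coresta–Pelovia agreement and 63.36 is covered: preferential rate Free applies instead.
The additional-duty order on 63.36 targets Astova, not Pelovia; it does not apply.
Duty = $177,224.96 × 0% = $0.00.
Line 3 (55.03, Astova, 891 kg, $23,005.62):
Base rate for 55.03 is 15.5% + $2.83/kg.
Additional duty on 55.03 from Astova: +51.6%. Applied ad valorem rate: 15.5% + 51.6% = 67.1%.
Duty = $23,005.62 × 67.1% + 891 × $2.83 = $17,958.30.
Total = $5,927.70 + $0.00 + $17,958.30 = $23,886.00.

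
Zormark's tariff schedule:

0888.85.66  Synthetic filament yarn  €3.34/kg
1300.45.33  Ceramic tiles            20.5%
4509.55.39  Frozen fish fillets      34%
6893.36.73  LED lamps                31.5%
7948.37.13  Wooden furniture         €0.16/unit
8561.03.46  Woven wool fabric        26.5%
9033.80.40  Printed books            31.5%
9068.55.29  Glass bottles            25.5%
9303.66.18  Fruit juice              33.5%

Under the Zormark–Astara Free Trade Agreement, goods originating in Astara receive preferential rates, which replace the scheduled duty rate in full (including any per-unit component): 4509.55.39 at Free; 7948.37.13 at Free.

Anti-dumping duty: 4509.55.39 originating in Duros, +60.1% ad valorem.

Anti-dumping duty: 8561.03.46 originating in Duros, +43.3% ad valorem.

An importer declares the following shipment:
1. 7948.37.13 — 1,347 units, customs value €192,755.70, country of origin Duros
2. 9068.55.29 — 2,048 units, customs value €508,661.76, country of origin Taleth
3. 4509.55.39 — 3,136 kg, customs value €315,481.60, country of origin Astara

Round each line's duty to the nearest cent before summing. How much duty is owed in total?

€129,924.27

Line 1 (7948.37.13, Duros, 1,347 units, €192,755.70):
Base rate for 7948.37.13 is €0.16/unit.
7948.37.13 has an FTA preferential rate, but origin Duros is not Astara; base rate stands.
Duty = 1,347 × €0.16 = €215.52.
Line 2 (9068.55.29, Taleth, 2,048 units, €508,661.76):
Base rate for 9068.55.29 is 25.5%.
Duty = €508,661.76 × 25.5% = €129,708.75.
Line 3 (4509.55.39, Astara, 3,136 kg, €315,481.60):
Base rate for 4509.55.39 is 34%.
Origin Astara qualifies under the Zormark–Astara agreement and 4509.55.39 is covered: preferential rate Free applies instead.
The additional-duty order on 4509.55.39 targets Duros, not Astara; it does not apply.
Duty = €315,481.60 × 0% = €0.00.
Total = €215.52 + €129,708.75 + €0.00 = €129,924.27.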